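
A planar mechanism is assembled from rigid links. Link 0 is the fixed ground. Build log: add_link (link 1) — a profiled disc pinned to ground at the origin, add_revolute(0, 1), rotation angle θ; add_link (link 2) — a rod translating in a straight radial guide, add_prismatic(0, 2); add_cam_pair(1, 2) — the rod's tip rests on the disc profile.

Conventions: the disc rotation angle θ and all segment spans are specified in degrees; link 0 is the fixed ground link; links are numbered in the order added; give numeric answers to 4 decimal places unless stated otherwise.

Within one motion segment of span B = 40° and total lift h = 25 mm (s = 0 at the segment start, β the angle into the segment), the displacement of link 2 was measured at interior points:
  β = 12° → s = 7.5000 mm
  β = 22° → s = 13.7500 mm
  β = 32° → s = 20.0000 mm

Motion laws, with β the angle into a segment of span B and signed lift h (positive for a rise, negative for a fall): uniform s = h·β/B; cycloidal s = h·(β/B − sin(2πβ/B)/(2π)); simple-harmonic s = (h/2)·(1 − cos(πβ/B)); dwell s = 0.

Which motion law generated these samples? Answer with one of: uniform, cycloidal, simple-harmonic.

candidates at β/B = r: uniform s = h·r (linear in β); cycloidal s = h·(r − sin(2πr)/(2π)); simple-harmonic s = (h/2)(1 − cos(πr))
β=12°: printed 7.5000 | uniform 7.5000, cycloidal 3.7159, simple-harmonic 5.1527
β=22°: printed 13.7500 | uniform 13.7500, cycloidal 14.9795, simple-harmonic 14.4554
β=32°: printed 20.0000 | uniform 20.0000, cycloidal 23.7841, simple-harmonic 22.6127
only one law matches every sample → uniform

uniform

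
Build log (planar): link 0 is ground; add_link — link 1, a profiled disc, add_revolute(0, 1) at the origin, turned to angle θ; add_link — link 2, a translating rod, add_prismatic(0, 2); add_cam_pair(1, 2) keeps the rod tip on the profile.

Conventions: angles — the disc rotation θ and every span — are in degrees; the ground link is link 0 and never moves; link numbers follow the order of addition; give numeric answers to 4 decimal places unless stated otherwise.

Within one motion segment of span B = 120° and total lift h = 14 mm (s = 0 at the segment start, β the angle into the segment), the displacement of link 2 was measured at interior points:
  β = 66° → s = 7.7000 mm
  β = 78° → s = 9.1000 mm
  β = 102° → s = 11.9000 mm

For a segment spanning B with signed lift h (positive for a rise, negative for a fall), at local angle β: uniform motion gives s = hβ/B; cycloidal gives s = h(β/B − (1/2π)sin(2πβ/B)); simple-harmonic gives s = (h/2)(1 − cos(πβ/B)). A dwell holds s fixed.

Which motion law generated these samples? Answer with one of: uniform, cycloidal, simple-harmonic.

candidates at β/B = r: uniform s = h·r (linear in β); cycloidal s = h·(r − sin(2πr)/(2π)); simple-harmonic s = (h/2)(1 − cos(πr))
β=66°: printed 7.7000 | uniform 7.7000, cycloidal 8.3885, simple-harmonic 8.0950
β=78°: printed 9.1000 | uniform 9.1000, cycloidal 10.9026, simple-harmonic 10.1779
β=102°: printed 11.9000 | uniform 11.9000, cycloidal 13.7026, simple-harmonic 13.2370
only one law matches every sample → uniform

uniform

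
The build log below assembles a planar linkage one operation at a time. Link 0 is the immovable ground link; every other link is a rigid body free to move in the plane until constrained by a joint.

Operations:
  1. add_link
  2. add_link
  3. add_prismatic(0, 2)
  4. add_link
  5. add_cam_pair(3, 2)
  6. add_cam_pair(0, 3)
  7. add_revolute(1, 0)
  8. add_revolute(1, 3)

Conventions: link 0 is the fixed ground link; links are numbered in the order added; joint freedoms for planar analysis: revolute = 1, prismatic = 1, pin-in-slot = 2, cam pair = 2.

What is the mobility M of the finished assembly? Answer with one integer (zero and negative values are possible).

(L,J1,J2)=(1,0,0); link0 fixed
link1: (2,0,0)
link2: (3,0,0)
P 0-2 [J1]: (3,1,0)
link3: (4,1,0)
C 3-2 [J2]: (4,1,1)
C 0-3 [J2]: (4,1,2)
R 1-0 [J1]: (4,2,2)
R 1-3 [J1]: (4,3,2)
Grübler: 3·3 − 2·3 − 2 = 1

M = 1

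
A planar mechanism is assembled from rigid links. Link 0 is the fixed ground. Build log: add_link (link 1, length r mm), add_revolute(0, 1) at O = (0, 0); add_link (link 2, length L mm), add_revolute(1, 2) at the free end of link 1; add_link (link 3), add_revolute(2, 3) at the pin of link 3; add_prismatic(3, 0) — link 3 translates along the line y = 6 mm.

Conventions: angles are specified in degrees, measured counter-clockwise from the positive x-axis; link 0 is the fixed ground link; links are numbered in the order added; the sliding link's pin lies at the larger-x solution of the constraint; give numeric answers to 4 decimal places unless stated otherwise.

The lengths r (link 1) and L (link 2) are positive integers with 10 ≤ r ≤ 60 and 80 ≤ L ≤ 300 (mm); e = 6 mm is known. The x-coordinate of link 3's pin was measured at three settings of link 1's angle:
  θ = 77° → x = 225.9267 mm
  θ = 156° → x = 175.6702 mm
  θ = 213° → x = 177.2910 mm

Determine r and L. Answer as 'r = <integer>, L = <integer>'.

constraint per measurement: (x − r cos θ)² + (r sin θ − e)² = L²
subtracting the θ₁ and θ₂ equations cancels the r² and L² terms:
r = (x₁² − x₂²) / (2[(x₁cos θ₁ + e sin θ₁) − (x₂cos θ₂ + e sin θ₂)]) = 47.0001 → r = 47
L² = (x₁ − r cos θ₁)² + (r sin θ₁ − e)² = 47961.0188 → L = 219.0000 → L = 219
check at θ₃=213°: x = 177.2910 (printed 177.2910) ✓

r = 47, L = 219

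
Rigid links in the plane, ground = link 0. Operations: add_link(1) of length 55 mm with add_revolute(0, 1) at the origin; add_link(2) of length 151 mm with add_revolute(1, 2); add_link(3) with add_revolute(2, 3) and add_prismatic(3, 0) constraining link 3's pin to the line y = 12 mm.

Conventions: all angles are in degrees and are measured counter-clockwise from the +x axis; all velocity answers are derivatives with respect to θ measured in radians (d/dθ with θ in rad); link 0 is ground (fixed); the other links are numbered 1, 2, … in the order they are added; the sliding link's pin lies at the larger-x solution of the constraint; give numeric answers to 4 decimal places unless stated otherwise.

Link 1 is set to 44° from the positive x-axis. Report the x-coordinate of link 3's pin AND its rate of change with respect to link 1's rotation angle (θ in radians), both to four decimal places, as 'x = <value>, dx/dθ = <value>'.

geometry: r = 55 mm, L = 151 mm, e = 12 mm
crank pin P = (r cos θ, r sin θ) = (39.563689, 38.206210)
h = r sin θ − e = 38.206210 − 12 = 26.206210
x = r cos θ + √(L² − h²) = 39.563689 + 148.708556 = 188.272245
dx/dθ = −r sin θ − h·r cos θ/√(L² − h²) (θ in radians; h = 26.206210) = -45.178333

x = 188.2722, dx/dθ = -45.1783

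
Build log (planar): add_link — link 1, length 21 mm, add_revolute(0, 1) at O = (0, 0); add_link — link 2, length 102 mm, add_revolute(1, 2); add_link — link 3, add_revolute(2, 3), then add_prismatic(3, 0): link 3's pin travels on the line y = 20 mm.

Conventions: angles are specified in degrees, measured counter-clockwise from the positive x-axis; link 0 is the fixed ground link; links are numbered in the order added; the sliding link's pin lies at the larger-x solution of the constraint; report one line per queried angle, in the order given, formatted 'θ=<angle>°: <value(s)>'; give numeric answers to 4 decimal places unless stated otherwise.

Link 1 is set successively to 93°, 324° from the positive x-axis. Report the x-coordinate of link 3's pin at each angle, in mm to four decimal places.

geometry: r = 21 mm, L = 102 mm, e = 20 mm
θ=93°: crank pin P = (r cos θ, r sin θ) = (-1.099055, 20.971220)
θ=93°: h = r sin θ − e = 20.971220 − 20 = 0.971220
θ=93°: x = r cos θ + √(L² − h²) = -1.099055 + 101.995376 = 100.896321
θ=324°: crank pin P = (r cos θ, r sin θ) = (16.989357, -12.343490)
θ=324°: h = r sin θ − e = -12.343490 − 20 = -32.343490
θ=324°: x = r cos θ + √(L² − h²) = 16.989357 + 96.736232 = 113.725589

θ=93°: 100.8963
θ=324°: 113.7256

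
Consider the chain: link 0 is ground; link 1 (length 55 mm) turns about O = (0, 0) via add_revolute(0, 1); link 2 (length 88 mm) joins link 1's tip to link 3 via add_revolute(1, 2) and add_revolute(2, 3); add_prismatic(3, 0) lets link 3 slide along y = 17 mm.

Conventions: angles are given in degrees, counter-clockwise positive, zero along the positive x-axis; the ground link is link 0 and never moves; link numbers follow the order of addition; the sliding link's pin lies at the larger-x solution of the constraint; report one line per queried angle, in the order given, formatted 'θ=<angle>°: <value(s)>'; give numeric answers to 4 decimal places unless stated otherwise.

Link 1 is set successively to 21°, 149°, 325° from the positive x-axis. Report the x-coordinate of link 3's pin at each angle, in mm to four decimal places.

geometry: r = 55 mm, L = 88 mm, e = 17 mm
θ=21°: crank pin P = (r cos θ, r sin θ) = (51.346923, 19.710237)
θ=21°: h = r sin θ − e = 19.710237 − 17 = 2.710237
θ=21°: x = r cos θ + √(L² − h²) = 51.346923 + 87.958255 = 139.305178
θ=149°: crank pin P = (r cos θ, r sin θ) = (-47.144202, 28.327094)
θ=149°: h = r sin θ − e = 28.327094 − 17 = 11.327094
θ=149°: x = r cos θ + √(L² − h²) = -47.144202 + 87.267961 = 40.123759
θ=325°: crank pin P = (r cos θ, r sin θ) = (45.053362, -31.546704)
θ=325°: h = r sin θ − e = -31.546704 − 17 = -48.546704
θ=325°: x = r cos θ + √(L² − h²) = 45.053362 + 73.397667 = 118.451030

θ=21°: 139.3052
θ=149°: 40.1238
θ=325°: 118.4510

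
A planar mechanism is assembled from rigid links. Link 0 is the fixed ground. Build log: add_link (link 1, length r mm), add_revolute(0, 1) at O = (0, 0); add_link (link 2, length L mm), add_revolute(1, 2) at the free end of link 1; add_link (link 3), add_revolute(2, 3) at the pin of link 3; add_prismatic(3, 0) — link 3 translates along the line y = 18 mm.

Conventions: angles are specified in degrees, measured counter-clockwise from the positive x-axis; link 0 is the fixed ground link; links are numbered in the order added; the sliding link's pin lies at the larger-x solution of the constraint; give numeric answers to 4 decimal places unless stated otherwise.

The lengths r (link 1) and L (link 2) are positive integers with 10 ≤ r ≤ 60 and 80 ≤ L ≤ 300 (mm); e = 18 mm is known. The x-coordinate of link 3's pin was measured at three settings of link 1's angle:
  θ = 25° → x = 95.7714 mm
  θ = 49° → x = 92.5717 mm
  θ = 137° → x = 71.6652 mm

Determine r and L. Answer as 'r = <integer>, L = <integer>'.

constraint per measurement: (x − r cos θ)² + (r sin θ − e)² = L²
subtracting the θ₁ and θ₂ equations cancels the r² and L² terms:
r = (x₁² − x₂²) / (2[(x₁cos θ₁ + e sin θ₁) − (x₂cos θ₂ + e sin θ₂)]) = 14.9999 → r = 15
L² = (x₁ − r cos θ₁)² + (r sin θ₁ − e)² = 6888.9962 → L = 83.0000 → L = 83
check at θ₃=137°: x = 71.6652 (printed 71.6652) ✓

r = 15, L = 83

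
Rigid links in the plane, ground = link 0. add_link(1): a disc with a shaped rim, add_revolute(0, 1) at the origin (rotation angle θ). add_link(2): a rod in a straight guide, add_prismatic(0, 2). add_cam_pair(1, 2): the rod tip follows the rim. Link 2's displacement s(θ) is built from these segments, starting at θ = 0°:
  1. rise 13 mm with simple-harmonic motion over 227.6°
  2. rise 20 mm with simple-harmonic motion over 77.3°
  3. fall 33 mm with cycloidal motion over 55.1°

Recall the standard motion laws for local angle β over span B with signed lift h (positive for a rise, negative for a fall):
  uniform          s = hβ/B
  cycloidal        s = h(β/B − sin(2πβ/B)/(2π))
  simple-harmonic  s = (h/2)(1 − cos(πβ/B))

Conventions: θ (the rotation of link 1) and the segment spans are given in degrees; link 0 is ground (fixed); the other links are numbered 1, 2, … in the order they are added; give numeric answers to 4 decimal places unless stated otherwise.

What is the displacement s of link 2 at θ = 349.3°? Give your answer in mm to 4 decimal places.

segment 1 (0° to 227.6°, simple-harmonic, h = 13) is passed completely: s = 0.0000 + (13) = 13.0000
segment 2 (227.6° to 304.9°, simple-harmonic, h = 20) is passed completely: s = 13.0000 + (20) = 33.0000
θ = 349.3° falls in segment 3 (304.9° to 360°, cycloidal, h = -33): β = 349.3 − 304.9 = 44.4°, B = 55.1°; Δs = -33·(0.8058 − sin(2π·0.8058)/(2π)) = -31.5242; s = 33.0000 − 31.5242 = 1.4758

1.4758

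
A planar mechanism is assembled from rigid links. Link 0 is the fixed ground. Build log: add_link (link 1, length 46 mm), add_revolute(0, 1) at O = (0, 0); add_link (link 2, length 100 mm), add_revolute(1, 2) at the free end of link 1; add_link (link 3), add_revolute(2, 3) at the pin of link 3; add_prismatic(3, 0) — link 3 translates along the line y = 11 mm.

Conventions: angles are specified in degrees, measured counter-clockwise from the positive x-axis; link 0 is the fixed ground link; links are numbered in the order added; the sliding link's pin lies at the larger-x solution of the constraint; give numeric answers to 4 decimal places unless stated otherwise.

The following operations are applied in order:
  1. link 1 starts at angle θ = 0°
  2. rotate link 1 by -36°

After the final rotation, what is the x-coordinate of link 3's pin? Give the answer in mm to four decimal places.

geometry: r = 46 mm, L = 100 mm, e = 11 mm; θ starts at 0°
rotate link 1 by -36°: θ ← 0° -36° = -36°
crank pin P = (r cos θ, r sin θ) = (37.214782, -27.038122)
h = r sin θ − e = -27.038122 − 11 = -38.038122
x = r cos θ + √(L² − h²) = 37.214782 + 92.482978 = 129.697760

129.6978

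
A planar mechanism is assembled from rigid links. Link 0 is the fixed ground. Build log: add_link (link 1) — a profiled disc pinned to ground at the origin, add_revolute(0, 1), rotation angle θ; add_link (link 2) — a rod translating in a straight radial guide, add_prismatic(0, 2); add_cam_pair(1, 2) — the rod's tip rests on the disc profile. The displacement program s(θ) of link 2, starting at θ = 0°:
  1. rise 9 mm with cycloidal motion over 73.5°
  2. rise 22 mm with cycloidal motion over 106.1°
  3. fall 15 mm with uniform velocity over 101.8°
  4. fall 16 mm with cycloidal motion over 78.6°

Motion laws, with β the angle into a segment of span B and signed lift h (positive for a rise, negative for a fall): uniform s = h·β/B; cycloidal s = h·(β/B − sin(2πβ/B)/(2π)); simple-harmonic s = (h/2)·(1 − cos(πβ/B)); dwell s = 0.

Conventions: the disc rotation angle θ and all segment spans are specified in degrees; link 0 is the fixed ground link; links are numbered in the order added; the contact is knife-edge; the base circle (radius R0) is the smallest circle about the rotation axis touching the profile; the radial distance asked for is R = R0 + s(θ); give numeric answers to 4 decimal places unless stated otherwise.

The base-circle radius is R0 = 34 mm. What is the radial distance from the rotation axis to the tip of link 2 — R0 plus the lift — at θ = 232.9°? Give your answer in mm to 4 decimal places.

seg 1 [0°–73.5°] cycloidal, h=9: full span → s += 9 → s = 9.0000
seg 2 [73.5°–179.6°] cycloidal, h=22: full span → s += 22 → s = 31.0000
seg 3 [179.6°–281.4°] uniform, h=-15: θ=232.9° here. β=53.3, B=101.8. -15·53.3/101.8 = -7.8536 → s = 23.1464
R = R0 + s = 34 + 23.1464 = 57.1464

57.1464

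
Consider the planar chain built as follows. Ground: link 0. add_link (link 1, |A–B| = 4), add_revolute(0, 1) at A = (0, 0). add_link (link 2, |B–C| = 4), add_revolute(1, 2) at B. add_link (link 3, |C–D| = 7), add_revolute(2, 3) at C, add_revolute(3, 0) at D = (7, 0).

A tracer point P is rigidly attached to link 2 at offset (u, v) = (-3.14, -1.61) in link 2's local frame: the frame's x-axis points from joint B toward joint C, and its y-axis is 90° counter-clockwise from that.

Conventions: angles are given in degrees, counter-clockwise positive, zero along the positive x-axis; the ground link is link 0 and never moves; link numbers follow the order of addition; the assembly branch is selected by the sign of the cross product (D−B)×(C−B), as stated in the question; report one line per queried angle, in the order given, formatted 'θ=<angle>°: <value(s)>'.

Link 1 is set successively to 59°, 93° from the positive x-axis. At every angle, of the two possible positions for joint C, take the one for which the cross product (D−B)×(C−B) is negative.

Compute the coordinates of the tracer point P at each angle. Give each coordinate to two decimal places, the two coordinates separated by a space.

A=(0,0), D=(7.00,0)
θ=59°: B = A + 4.00·(cos59°, sin59°) = (2.0602, 3.4287)
θ=59°: |BD| = 6.0131
θ=59°: circle(B,4.00) ∩ circle(D,7.00): a=0.2626, h=3.9914
θ=59°:   candidates: C₊=(4.5517,6.5579) cross=24.001; C₋=(0.0000,0.0000) cross=-24.001
θ=59°:   branch - wants cross < 0 → take C=(0.0000,0.0000) (cross=-24.001)
θ=59°: ex = (C−B)/|BC| = (-0.5150,-0.8572); ey = (0.8572,-0.5150)
θ=59°: P = B + -3.14·ex + -1.61·ey = (2.2973,6.9494)
θ=93°: B = A + 4.00·(cos93°, sin93°) = (-0.2093, 3.9945)
θ=93°: |BD| = 8.2420
θ=93°: circle(B,4.00) ∩ circle(D,7.00): a=2.1191, h=3.3926
θ=93°:   candidates: C₊=(3.2884,5.9350) cross=27.962; C₋=(-0.0000,-0.0000) cross=-27.962
θ=93°:   branch - wants cross < 0 → take C=(-0.0000,-0.0000) (cross=-27.962)
θ=93°: ex = (C−B)/|BC| = (0.0523,-0.9986); ey = (0.9986,0.0523)
θ=93°: P = B + -3.14·ex + -1.61·ey = (-1.9815,7.0460)

θ=59°: 2.30 6.95
θ=93°: -1.98 7.05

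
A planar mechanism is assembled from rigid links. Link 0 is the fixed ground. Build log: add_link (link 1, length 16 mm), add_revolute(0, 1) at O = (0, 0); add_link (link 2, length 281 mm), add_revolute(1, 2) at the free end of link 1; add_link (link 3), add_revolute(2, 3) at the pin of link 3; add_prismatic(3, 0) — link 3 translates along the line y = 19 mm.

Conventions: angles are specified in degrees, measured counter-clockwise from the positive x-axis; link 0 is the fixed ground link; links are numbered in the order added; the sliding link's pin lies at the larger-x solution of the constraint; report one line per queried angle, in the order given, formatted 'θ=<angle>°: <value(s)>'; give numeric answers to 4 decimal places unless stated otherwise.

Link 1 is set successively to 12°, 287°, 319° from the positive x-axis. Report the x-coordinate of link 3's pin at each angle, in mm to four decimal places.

geometry: r = 16 mm, L = 281 mm, e = 19 mm
θ=12°: crank pin P = (r cos θ, r sin θ) = (15.650362, 3.326587)
θ=12°: h = r sin θ − e = 3.326587 − 19 = -15.673413
θ=12°: x = r cos θ + √(L² − h²) = 15.650362 + 280.562549 = 296.212911
θ=287°: crank pin P = (r cos θ, r sin θ) = (4.677947, -15.300876)
θ=287°: h = r sin θ − e = -15.300876 − 19 = -34.300876
θ=287°: x = r cos θ + √(L² − h²) = 4.677947 + 278.898637 = 283.576585
θ=319°: crank pin P = (r cos θ, r sin θ) = (12.075353, -10.496944)
θ=319°: h = r sin θ − e = -10.496944 − 19 = -29.496944
θ=319°: x = r cos θ + √(L² − h²) = 12.075353 + 279.447545 = 291.522898

θ=12°: 296.2129
θ=287°: 283.5766
θ=319°: 291.5229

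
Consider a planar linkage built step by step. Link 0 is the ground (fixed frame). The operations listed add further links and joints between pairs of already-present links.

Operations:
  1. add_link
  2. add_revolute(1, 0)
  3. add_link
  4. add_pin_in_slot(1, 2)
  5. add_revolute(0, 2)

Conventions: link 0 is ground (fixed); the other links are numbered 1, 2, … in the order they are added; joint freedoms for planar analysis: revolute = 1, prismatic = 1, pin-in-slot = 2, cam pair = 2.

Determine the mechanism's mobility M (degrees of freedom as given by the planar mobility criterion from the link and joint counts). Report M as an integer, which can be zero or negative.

ground; <1,0,0>
#1 <2,0,0>
R:1↔0 J1 <2,1,0>
#2 <3,1,0>
PS:1↔2 J2 <3,1,1>
R:0↔2 J1 <3,2,1>
3×2 − 2×2 − 1×1 = 1

M = 1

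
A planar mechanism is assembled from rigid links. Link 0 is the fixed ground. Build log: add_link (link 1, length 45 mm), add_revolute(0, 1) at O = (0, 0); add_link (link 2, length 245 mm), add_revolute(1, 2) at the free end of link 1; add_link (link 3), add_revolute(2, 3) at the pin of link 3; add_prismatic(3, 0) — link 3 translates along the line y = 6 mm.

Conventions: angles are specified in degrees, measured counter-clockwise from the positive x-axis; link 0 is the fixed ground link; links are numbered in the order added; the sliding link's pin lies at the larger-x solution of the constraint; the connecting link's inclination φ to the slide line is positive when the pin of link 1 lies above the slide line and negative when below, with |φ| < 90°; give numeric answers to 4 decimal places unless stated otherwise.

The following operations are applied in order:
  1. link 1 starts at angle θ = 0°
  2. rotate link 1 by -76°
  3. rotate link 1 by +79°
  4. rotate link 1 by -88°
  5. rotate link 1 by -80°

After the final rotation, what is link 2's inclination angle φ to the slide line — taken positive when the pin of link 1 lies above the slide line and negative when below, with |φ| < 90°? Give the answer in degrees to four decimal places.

geometry: r = 45 mm, L = 245 mm, e = 6 mm; θ starts at 0°
rotate link 1 by -76°: θ ← 0° -76° = -76°
rotate link 1 by +79°: θ ← -76° +79° = 3°
rotate link 1 by -88°: θ ← 3° -88° = -85°
rotate link 1 by -80°: θ ← -85° -80° = -165°
h = r sin θ − e = -11.646857 − 6 = -17.646857
sin φ = h / L = -17.646857 / 245 = -0.07202799
φ = arcsin(-0.07202799) = -4.130476°

-4.1305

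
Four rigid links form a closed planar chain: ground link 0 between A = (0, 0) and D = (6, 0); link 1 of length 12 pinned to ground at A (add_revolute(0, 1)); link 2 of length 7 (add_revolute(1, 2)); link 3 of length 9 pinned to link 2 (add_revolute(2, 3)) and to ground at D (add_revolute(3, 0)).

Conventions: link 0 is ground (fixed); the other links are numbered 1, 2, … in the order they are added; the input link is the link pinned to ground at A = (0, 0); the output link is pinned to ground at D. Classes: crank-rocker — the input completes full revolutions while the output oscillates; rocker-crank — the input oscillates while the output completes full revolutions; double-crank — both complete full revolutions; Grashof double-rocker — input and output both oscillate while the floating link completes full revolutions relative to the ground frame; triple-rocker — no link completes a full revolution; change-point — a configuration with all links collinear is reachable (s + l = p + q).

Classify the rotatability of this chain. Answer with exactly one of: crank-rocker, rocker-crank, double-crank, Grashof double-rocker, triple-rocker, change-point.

lengths: ground=6, input=12, coupler=7, output=9
sorted: s=6 (shortest), l=12 (longest), p+q=16
s + l = 18 vs p + q = 16
s + l > p + q → non-Grashof → no link fully rotates → triple-rocker

triple-rocker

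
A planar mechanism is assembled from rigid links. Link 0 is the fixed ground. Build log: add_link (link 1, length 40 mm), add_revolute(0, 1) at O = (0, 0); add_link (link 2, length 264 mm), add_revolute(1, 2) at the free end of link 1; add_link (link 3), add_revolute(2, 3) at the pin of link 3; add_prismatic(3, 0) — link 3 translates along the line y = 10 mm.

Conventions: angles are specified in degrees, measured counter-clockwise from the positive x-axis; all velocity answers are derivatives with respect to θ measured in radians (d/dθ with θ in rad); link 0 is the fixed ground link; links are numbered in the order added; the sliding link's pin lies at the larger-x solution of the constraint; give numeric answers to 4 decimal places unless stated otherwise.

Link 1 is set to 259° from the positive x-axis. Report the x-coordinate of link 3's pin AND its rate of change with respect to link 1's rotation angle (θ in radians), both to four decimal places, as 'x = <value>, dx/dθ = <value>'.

geometry: r = 40 mm, L = 264 mm, e = 10 mm
crank pin P = (r cos θ, r sin θ) = (-7.632360, -39.265087)
h = r sin θ − e = -39.265087 − 10 = -49.265087
x = r cos θ + √(L² − h²) = -7.632360 + 259.362586 = 251.730226
dx/dθ = −r sin θ − h·r cos θ/√(L² − h²) (θ in radians; h = -49.265087) = 37.815345

x = 251.7302, dx/dθ = 37.8153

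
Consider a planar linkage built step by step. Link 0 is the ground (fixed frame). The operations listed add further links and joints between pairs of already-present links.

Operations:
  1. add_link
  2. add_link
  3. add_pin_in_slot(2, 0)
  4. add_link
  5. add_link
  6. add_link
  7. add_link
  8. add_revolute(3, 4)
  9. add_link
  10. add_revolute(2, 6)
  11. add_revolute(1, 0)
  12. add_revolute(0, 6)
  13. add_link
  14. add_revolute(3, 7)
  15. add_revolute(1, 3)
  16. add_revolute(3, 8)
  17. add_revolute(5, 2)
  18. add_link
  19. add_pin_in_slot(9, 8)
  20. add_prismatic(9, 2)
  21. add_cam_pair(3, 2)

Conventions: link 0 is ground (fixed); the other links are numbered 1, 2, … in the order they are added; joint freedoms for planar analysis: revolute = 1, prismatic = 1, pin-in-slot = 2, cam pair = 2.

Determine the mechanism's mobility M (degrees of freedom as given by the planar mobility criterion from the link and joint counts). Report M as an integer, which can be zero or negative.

ground; <1,0,0>
#1 <2,0,0>
#2 <3,0,0>
PS:2↔0 J2 <3,0,1>
#3 <4,0,1>
#4 <5,0,1>
#5 <6,0,1>
#6 <7,0,1>
R:3↔4 J1 <7,1,1>
#7 <8,1,1>
R:2↔6 J1 <8,2,1>
R:1↔0 J1 <8,3,1>
R:0↔6 J1 <8,4,1>
#8 <9,4,1>
R:3↔7 J1 <9,5,1>
R:1↔3 J1 <9,6,1>
R:3↔8 J1 <9,7,1>
R:5↔2 J1 <9,8,1>
#9 <10,8,1>
PS:9↔8 J2 <10,8,2>
P:9↔2 J1 <10,9,2>
C:3↔2 J2 <10,9,3>
3×9 − 2×9 − 1×3 = 6

M = 6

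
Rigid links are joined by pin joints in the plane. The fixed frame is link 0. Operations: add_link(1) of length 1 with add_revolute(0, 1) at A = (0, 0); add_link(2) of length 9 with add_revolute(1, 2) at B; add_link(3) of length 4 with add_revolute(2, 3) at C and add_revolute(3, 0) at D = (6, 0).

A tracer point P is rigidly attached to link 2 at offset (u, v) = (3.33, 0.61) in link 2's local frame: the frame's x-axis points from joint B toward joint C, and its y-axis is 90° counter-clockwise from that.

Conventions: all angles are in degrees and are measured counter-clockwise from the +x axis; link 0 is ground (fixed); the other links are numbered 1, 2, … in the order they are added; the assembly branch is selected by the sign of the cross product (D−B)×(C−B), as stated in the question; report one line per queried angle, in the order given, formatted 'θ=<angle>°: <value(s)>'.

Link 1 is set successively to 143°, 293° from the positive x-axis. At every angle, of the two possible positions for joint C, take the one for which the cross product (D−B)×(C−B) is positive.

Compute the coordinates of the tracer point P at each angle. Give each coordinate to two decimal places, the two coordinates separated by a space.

A=(0,0), D=(6.00,0)
θ=143°: B = A + 1.00·(cos143°, sin143°) = (-0.7986, 0.6018)
θ=143°: |BD| = 6.8252
θ=143°: circle(B,9.00) ∩ circle(D,4.00): a=8.1744, h=3.7656
θ=143°:   candidates: C₊=(7.6759,3.6320) cross=25.701; C₋=(7.0119,-3.8699) cross=-25.701
θ=143°:   branch + wants cross > 0 → take C=(7.6759,3.6320) (cross=25.701)
θ=143°: ex = (C−B)/|BC| = (0.9416,0.3367); ey = (-0.3367,0.9416)
θ=143°: P = B + 3.33·ex + 0.61·ey = (2.1316,2.2974)
θ=293°: B = A + 1.00·(cos293°, sin293°) = (0.3907, -0.9205)
θ=293°: |BD| = 5.6843
θ=293°: circle(B,9.00) ∩ circle(D,4.00): a=8.5597, h=2.7807
θ=293°:   candidates: C₊=(8.3871,3.2096) cross=15.806; C₋=(9.2877,-2.2784) cross=-15.806
θ=293°:   branch + wants cross > 0 → take C=(8.3871,3.2096) (cross=15.806)
θ=293°: ex = (C−B)/|BC| = (0.8885,0.4589); ey = (-0.4589,0.8885)
θ=293°: P = B + 3.33·ex + 0.61·ey = (3.0695,1.1496)

θ=143°: 2.13 2.30
θ=293°: 3.07 1.15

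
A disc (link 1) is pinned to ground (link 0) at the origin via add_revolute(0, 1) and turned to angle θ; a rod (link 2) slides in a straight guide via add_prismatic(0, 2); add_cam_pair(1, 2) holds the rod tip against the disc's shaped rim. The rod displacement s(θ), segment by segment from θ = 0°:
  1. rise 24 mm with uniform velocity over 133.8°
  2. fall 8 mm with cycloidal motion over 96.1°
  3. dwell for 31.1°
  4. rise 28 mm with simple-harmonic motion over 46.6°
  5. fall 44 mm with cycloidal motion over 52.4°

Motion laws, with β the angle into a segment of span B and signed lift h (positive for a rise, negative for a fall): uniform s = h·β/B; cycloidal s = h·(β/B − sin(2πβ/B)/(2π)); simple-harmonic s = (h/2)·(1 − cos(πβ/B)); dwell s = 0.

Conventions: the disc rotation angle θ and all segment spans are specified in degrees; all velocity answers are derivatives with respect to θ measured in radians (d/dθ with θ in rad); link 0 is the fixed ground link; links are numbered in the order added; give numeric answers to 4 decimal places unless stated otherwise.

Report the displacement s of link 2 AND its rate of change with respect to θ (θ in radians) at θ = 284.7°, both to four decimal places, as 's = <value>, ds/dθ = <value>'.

segment 1 (0° to 133.8°, uniform, h = 24) is passed completely: s = 0.0000 + (24) = 24.0000
segment 2 (133.8° to 229.9°, cycloidal, h = -8) is passed completely: s = 24.0000 + (-8) = 16.0000
segment 3 (229.9° to 261°, dwell): s unchanged at 16.0000
θ = 284.7° falls in segment 4 (261° to 307.6°, simple-harmonic, h = 28): β = 284.7 − 261 = 23.7°, B = 46.6°; Δs = 28/2·(1 − cos(π·0.5086)) = 14.3775; s = 16.0000 + 14.3775 = 30.3775
velocity in seg [261°–307.6°] (simple-harmonic), θ in radians: β = 23.7° = 0.4136 rad, B = 46.6° = 0.8133 rad; ds/dθ = (πh/(2B)) sin(πβ/B) = (π·28/(2·0.8133)) sin(π·0.5086) = 54.057592 mm/rad

s = 30.3775, ds/dθ = 54.0576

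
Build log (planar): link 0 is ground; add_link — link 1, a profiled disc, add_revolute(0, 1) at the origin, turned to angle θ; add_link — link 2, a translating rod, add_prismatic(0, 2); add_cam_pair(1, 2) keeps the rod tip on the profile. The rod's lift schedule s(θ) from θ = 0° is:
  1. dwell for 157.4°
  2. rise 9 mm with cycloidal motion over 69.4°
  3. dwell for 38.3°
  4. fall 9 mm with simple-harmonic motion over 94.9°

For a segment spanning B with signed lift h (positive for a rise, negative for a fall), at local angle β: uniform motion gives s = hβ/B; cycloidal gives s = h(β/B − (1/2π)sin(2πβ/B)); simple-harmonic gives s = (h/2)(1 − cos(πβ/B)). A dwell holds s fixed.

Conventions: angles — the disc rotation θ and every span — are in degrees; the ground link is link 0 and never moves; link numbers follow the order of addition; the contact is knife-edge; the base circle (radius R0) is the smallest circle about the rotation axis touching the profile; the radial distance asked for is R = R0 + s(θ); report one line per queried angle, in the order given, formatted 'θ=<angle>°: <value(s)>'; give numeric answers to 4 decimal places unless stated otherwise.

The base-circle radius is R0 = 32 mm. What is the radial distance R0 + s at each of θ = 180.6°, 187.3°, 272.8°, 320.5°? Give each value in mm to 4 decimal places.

seg 1 [0°–157.4°] dwell: s stays 0.0000
seg 2 [157.4°–226.8°] cycloidal, h=9: θ=180.6° here. β=23.2, B=69.4. 9·(0.3343 − sin(2π·0.3343)/(2π)) = 1.7725 → s = 1.7725
seg 2 [157.4°–226.8°] cycloidal, h=9: θ=187.3° here. β=29.9, B=69.4. 9·(0.4308 − sin(2π·0.4308)/(2π)) = 3.2745 → s = 3.2745
seg 2 [157.4°–226.8°] cycloidal, h=9: full span → s += 9 → s = 9.0000
seg 3 [226.8°–265.1°] dwell: s stays 9.0000
seg 4 [265.1°–360°] simple-harmonic, h=-9: θ=272.8° here. β=7.7, B=94.9. -9/2·(1 − cos(π·0.0811)) = -0.1454 → s = 8.8546
seg 4 [265.1°–360°] simple-harmonic, h=-9: θ=320.5° here. β=55.4, B=94.9. -9/2·(1 − cos(π·0.5838)) = -5.6707 → s = 3.3293
θ=180.6°: R = R0 + s = 32 + 1.7725 = 33.7725
θ=187.3°: R = R0 + s = 32 + 3.2745 = 35.2745
θ=272.8°: R = R0 + s = 32 + 8.8546 = 40.8546
θ=320.5°: R = R0 + s = 32 + 3.3293 = 35.3293

θ=180.6°: 33.7725
θ=187.3°: 35.2745
θ=272.8°: 40.8546
θ=320.5°: 35.3293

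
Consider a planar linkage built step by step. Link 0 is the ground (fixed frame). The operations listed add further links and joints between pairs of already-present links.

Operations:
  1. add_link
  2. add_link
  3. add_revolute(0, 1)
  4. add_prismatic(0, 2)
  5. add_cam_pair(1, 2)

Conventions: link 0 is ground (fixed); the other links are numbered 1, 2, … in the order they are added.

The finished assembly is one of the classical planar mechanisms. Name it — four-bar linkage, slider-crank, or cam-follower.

links: 3 (incl. ground); joints: 1 revolute, 1 prismatic, 1 higher (cam) pair, forming one closed loop
3 links, revolute + prismatic + higher pair in one loop → cam-follower

cam-follower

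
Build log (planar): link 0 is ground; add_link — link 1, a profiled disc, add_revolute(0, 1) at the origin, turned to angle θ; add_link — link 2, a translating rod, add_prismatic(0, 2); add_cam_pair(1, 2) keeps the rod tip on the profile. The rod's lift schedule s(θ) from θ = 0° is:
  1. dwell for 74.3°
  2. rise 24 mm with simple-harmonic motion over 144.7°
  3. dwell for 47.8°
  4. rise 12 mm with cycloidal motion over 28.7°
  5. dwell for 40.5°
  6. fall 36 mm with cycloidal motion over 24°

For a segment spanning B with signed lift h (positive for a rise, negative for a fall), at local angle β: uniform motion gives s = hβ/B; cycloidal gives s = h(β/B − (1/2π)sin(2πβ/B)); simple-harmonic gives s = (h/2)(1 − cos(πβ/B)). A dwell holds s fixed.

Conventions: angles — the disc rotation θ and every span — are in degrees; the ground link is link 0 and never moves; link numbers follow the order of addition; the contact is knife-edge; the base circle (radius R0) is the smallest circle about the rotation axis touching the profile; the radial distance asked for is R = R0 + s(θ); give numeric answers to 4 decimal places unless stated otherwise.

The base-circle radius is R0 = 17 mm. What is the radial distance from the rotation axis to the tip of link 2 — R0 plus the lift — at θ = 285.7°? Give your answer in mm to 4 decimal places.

seg 1 [0°–74.3°] dwell: s stays 0.0000
seg 2 [74.3°–219°] simple-harmonic, h=24: full span → s += 24 → s = 24.0000
seg 3 [219°–266.8°] dwell: s stays 24.0000
seg 4 [266.8°–295.5°] cycloidal, h=12: θ=285.7° here. β=18.9, B=28.7. 12·(0.6585 − sin(2π·0.6585)/(2π)) = 9.5055 → s = 33.5055
R = R0 + s = 17 + 33.5055 = 50.5055

50.5055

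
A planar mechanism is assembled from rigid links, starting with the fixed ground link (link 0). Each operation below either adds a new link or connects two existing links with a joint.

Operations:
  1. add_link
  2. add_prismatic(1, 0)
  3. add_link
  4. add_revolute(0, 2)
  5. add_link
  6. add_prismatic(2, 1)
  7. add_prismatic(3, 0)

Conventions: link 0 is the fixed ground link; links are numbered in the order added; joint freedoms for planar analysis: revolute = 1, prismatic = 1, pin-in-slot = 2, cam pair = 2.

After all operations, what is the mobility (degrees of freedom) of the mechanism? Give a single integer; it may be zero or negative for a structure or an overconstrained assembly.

link 0 = ground. State L|J1|J2 = 1|0|0
+link1  2|0|0
P(1,0) f=1→J1  2|1|0
+link2  3|1|0
R(0,2) f=1→J1  3|2|0
+link3  4|2|0
P(2,1) f=1→J1  4|3|0
P(3,0) f=1→J1  4|4|0
M = 3(4−1)−2·4−0 = 9−8−0 = 1

M = 1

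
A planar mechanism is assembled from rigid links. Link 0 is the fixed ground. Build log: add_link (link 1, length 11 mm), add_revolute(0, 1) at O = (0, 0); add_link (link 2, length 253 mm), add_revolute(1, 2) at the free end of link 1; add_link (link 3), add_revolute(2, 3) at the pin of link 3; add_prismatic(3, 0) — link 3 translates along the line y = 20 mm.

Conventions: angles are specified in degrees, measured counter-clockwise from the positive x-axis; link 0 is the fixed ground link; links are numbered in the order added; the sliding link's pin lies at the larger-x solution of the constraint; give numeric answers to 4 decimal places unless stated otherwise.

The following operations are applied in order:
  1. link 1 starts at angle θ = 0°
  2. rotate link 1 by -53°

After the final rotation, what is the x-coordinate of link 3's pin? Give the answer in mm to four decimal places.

geometry: r = 11 mm, L = 253 mm, e = 20 mm; θ starts at 0°
rotate link 1 by -53°: θ ← 0° -53° = -53°
crank pin P = (r cos θ, r sin θ) = (6.619965, -8.784991)
h = r sin θ − e = -8.784991 − 20 = -28.784991
x = r cos θ + √(L² − h²) = 6.619965 + 251.357165 = 257.977130

257.9771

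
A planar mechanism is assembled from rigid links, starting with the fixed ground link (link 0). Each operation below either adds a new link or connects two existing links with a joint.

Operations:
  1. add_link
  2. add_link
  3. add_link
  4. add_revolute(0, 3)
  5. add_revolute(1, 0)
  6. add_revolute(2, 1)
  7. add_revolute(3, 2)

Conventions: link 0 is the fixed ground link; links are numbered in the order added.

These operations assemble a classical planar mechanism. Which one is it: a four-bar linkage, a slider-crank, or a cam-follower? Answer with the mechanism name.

links: 4 (incl. ground); joints: 4 revolute, 0 prismatic, 0 higher (cam) pair, forming one closed loop
4 links in a single 4R loop → four-bar linkage

four-bar linkage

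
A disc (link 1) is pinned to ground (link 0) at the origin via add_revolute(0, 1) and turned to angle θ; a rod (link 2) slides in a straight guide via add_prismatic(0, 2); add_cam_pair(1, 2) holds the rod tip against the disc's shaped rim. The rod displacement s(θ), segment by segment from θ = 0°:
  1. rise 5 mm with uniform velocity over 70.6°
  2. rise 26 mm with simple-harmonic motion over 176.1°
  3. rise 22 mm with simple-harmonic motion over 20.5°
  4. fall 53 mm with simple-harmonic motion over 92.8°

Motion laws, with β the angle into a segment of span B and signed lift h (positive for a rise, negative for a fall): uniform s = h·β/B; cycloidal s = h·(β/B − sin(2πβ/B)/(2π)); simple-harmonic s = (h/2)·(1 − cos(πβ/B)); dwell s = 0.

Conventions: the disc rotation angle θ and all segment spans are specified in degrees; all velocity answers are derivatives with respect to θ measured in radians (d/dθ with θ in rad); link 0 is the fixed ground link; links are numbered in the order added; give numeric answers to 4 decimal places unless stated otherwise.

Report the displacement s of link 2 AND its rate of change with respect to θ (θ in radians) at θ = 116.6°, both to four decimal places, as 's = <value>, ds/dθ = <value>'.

segment 1 (0° to 70.6°, uniform, h = 5) is passed completely: s = 0.0000 + (5) = 5.0000
θ = 116.6° falls in segment 2 (70.6° to 246.7°, simple-harmonic, h = 26): β = 116.6 − 70.6 = 46°, B = 176.1°; Δs = 26/2·(1 − cos(π·0.2612)) = 4.1371; s = 5.0000 + 4.1371 = 9.1371
velocity in seg [70.6°–246.7°] (simple-harmonic), θ in radians: β = 46° = 0.8029 rad, B = 176.1° = 3.0735 rad; ds/dθ = (πh/(2B)) sin(πβ/B) = (π·26/(2·3.0735)) sin(π·0.2612) = 9.721122 mm/rad

s = 9.1371, ds/dθ = 9.7211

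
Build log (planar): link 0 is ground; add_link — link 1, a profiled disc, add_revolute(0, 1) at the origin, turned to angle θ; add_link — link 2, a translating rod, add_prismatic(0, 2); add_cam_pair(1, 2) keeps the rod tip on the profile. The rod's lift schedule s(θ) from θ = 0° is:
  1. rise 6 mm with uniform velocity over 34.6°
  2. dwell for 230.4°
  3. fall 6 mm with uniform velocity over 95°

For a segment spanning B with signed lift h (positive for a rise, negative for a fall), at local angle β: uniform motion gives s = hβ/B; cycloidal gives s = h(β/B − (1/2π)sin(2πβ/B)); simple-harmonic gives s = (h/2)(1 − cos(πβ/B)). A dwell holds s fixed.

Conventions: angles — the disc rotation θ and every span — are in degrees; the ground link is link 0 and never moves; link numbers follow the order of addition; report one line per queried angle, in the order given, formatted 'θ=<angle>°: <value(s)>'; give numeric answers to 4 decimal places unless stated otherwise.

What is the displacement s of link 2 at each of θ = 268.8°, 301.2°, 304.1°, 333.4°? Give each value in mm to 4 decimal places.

seg 1 [0°–34.6°] uniform, h=6: full span → s += 6 → s = 6.0000
seg 2 [34.6°–265°] dwell: s stays 6.0000
seg 3 [265°–360°] uniform, h=-6: θ=268.8° here. β=3.8, B=95. -6·3.8/95 = -0.2400 → s = 5.7600
seg 3 [265°–360°] uniform, h=-6: θ=301.2° here. β=36.2, B=95. -6·36.2/95 = -2.2863 → s = 3.7137
seg 3 [265°–360°] uniform, h=-6: θ=304.1° here. β=39.1, B=95. -6·39.1/95 = -2.4695 → s = 3.5305
seg 3 [265°–360°] uniform, h=-6: θ=333.4° here. β=68.4, B=95. -6·68.4/95 = -4.3200 → s = 1.6800

θ=268.8°: 5.7600
θ=301.2°: 3.7137
θ=304.1°: 3.5305
θ=333.4°: 1.6800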